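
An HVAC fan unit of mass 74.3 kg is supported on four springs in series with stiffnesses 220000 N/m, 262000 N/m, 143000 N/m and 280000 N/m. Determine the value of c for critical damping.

3960 N·s/m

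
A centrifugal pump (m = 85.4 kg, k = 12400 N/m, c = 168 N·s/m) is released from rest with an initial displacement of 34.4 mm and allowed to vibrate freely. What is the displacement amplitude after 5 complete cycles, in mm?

ζ = c/(2√(km)) = 168/(2√(12400 × 85.4)) = 168/2058 = 0.08163.
Logarithmic decrement δ = 2πζ/√(1 − ζ²) = 2π × 0.08163/√(1 − 0.00666) = 0.5146.
After n cycles, x_n/x₀ = e^(−nδ), so x_5 = 34.4 × e^(−5 × 0.5146) = 34.4 × 0.07631 = 2.625 mm.

2.62 mm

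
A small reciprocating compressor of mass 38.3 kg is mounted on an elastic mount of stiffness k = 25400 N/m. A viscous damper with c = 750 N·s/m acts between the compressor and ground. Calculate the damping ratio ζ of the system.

0.380

ω_n = √(k/m) = √(25400/38.3) = 25.75 rad/s.
Critical damping c_c = 2√(k·m) = 2√(25400 × 38.3) = 1973 N·s/m, so ζ = c/c_c = 750/1973 = 0.3802.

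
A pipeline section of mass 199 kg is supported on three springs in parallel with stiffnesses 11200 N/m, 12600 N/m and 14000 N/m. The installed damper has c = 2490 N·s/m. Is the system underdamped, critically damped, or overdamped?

Parallel springs add: k_eq = 11200 + 12600 + 14000 = 37800 N/m.
c_c = 2√(k_eq·m) = 5485 N·s/m; ζ = c/c_c = 2490/5485 = 0.454.
Since ζ < 1 the system is underdamped.

underdamped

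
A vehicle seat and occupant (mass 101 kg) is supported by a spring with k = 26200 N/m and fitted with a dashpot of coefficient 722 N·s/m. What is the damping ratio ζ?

ω_n = √(k/m) = √(26200/101) = 16.11 rad/s.
Critical damping c_c = 2√(k·m) = 2√(26200 × 101) = 3253 N·s/m, so ζ = c/c_c = 722/3253 = 0.2219.

0.222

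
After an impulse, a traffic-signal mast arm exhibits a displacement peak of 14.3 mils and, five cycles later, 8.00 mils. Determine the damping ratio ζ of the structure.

Logarithmic decrement δ = (1/n)·ln(x₀/x_n) = (1/5)·ln(14.3/8.00) = (1/5)·ln(1.788) = 0.1162.
ζ = δ/√(4π² + δ²) = 0.1162/√(39.48 + 0.0135) = 0.1162/6.284 = 0.01848.

0.0185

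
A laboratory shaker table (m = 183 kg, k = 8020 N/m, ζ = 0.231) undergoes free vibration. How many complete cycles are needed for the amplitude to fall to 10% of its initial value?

2 cycles

Logarithmic decrement δ = 2πζ/√(1 − ζ²) = 2π × 0.2310/√(1 − 0.0534) = 1.492.
x_n/x₀ = e^(−nδ) ≤ 0.1; take ln: n ≥ ln(1/0.1)/δ = 2.303/1.492 = 1.544.
So 2 complete cycles are required.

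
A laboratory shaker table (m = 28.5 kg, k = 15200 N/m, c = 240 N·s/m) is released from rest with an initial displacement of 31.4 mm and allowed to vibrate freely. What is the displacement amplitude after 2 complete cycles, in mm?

3.05 mm

ζ = c/(2√(km)) = 240/(2√(15200 × 28.5)) = 240/1316 = 0.1823.
Logarithmic decrement δ = 2πζ/√(1 − ζ²) = 2π × 0.1823/√(1 − 0.0332) = 1.165.
After n cycles, x_n/x₀ = e^(−nδ), so x_2 = 31.4 × e^(−2 × 1.165) = 31.4 × 0.09728 = 3.055 mm.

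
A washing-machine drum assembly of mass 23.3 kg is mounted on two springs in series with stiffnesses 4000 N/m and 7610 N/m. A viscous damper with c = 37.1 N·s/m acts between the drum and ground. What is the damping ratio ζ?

0.0751

Series springs: 1/k_eq = 1/4000 + 1/7610 = 0.0003814, so k_eq = 2622 N/m.
ω_n = √(k_eq/m) = √(2622/23.3) = 10.61 rad/s.
Critical damping c_c = 2√(k_eq·m) = 2√(2622 × 23.3) = 494.3 N·s/m, so ζ = c/c_c = 37.1/494.3 = 0.07505.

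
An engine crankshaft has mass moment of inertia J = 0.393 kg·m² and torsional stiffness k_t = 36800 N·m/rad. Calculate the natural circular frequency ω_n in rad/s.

ω_n = √(k_t/J) = √(36800/0.393) = √93640 = 306.0 rad/s.

306 rad/s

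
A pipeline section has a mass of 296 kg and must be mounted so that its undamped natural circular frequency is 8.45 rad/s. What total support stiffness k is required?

k = m·ω_n² = 296 × 8.450² = 296 × 71.40 = 21140 N/m.

21100 N/m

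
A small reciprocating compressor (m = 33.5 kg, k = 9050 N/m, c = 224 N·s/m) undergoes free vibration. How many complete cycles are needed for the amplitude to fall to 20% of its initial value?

2 cycles

ζ = c/(2√(km)) = 224/(2√(9050 × 33.5)) = 224/1101 = 0.2034.
Logarithmic decrement δ = 2πζ/√(1 − ζ²) = 2π × 0.2034/√(1 − 0.0414) = 1.305.
x_n/x₀ = e^(−nδ) ≤ 0.2; take ln: n ≥ ln(1/0.2)/δ = 1.609/1.305 = 1.233.
So 2 complete cycles are required.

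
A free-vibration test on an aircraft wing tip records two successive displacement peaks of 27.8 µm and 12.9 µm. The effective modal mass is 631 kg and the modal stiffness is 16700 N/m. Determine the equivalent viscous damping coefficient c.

Logarithmic decrement δ = (1/n)·ln(x₀/x_n) = (1/1)·ln(27.8/12.9) = (1/1)·ln(2.155) = 0.7678.
ζ = δ/√(4π² + δ²) = 0.7678/√(39.48 + 0.590) = 0.7678/6.330 = 0.1213.
c = ζ · 2√(km) = 0.1213 × 2√(16700 × 631) = 0.1213 × 6492 = 787.5 N·s/m.

788 N·s/m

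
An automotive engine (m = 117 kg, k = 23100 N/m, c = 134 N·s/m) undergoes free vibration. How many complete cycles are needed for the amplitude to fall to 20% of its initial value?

7 cycles

ζ = c/(2√(km)) = 134/(2√(23100 × 117)) = 134/3288 = 0.04075.
Logarithmic decrement δ = 2πζ/√(1 − ζ²) = 2π × 0.04075/√(1 − 0.00166) = 0.2563.
x_n/x₀ = e^(−nδ) ≤ 0.2; take ln: n ≥ ln(1/0.2)/δ = 1.609/0.2563 = 6.280.
So 7 complete cycles are required.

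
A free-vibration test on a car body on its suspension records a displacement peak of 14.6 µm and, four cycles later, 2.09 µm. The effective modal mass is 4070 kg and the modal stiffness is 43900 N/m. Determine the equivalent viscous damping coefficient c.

2060 N·s/m

Logarithmic decrement δ = (1/n)·ln(x₀/x_n) = (1/4)·ln(14.6/2.09) = (1/4)·ln(6.986) = 0.4860.
ζ = δ/√(4π² + δ²) = 0.4860/√(39.48 + 0.236) = 0.4860/6.302 = 0.07711.
c = ζ · 2√(km) = 0.07711 × 2√(43900 × 4070) = 0.07711 × 26730 = 2062 N·s/m.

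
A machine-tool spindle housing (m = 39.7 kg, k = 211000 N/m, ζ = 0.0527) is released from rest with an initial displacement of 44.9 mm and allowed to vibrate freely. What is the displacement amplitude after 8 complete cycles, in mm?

3.16 mm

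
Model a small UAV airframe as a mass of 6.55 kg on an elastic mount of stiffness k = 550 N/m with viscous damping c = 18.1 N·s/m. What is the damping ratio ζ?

ω_n = √(k/m) = √(550.0/6.55) = 9.163 rad/s.
Critical damping c_c = 2√(k·m) = 2√(550.0 × 6.55) = 120.0 N·s/m, so ζ = c/c_c = 18.1/120.0 = 0.1508.

0.151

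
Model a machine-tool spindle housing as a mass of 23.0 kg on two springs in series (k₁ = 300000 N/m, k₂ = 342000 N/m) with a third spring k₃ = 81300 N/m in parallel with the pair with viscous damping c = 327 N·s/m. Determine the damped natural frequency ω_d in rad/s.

102 rad/s

Series pair: k_s = k₁k₂/(k₁+k₂) = (300000)(342000)/(300000 + 342000) = 159800 N/m. In parallel with k₃: k_eq = 159800 + 81300 = 241100 N/m.
ω_n = √(k_eq/m) = √(241100/23.0) = 102.4 rad/s.
Critical damping c_c = 2√(k_eq·m) = 2√(241100 × 23.0) = 4710 N·s/m, so ζ = c/c_c = 327/4710 = 0.06943.
ω_d = ω_n√(1 − ζ²) = 102.4 × √(1 − 0.00482) = 102.1 rad/s.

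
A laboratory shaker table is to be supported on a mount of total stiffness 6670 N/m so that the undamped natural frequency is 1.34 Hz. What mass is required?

94.1 kg

ω_n = 2πf_n = 2π × 1.34 = 8.419 rad/s.
m = k/ω_n² = 6670/8.419² = 6670/70.89 = 94.09 kg.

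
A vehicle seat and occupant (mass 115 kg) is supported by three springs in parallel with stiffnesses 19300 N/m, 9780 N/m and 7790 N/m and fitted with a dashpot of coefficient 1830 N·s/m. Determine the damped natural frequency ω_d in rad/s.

Parallel springs add: k_eq = 19300 + 9780 + 7790 = 36870 N/m.
ω_n = √(k_eq/m) = √(36870/115) = 17.91 rad/s.
Critical damping c_c = 2√(k_eq·m) = 2√(36870 × 115) = 4118 N·s/m, so ζ = c/c_c = 1830/4118 = 0.4444.
ω_d = ω_n√(1 − ζ²) = 17.91 × √(1 − 0.197) = 16.04 rad/s.

16.0 rad/s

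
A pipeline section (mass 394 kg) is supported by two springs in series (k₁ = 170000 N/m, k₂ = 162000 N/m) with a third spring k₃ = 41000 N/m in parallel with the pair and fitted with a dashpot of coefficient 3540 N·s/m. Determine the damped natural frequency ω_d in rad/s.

17.2 rad/s

Series pair: k_s = k₁k₂/(k₁+k₂) = (170000)(162000)/(170000 + 162000) = 82950 N/m. In parallel with k₃: k_eq = 82950 + 41000 = 124000 N/m.
ω_n = √(k_eq/m) = √(124000/394) = 17.74 rad/s.
Critical damping c_c = 2√(k_eq·m) = 2√(124000 × 394) = 13980 N·s/m, so ζ = c/c_c = 3540/13980 = 0.2533.
ω_d = ω_n√(1 − ζ²) = 17.74 × √(1 − 0.0642) = 17.16 rad/s.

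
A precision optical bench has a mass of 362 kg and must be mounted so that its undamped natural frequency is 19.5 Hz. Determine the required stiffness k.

ω_n = 2πf_n = 2π × 19.5 = 122.5 rad/s.
k = m·ω_n² = 362 × 122.5² = 362 × 15010 = 5434000 N/m.

5430000 N/m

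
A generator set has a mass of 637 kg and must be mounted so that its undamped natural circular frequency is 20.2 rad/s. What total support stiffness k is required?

k = m·ω_n² = 637 × 20.20² = 637 × 408.0 = 259900 N/m.

260000 N/m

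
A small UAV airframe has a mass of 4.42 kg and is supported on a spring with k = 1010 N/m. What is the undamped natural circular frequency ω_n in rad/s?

ω_n = √(k/m) = √(1010/4.42) = √228.5 = 15.12 rad/s.

15.1 rad/s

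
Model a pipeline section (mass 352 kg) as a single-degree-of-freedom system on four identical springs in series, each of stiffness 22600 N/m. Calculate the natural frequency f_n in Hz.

Series springs: 1/k_eq = 4/22600, so k_eq = 22600/4 = 5650 N/m.
ω_n = √(k_eq/m) = √(5650/352) = √16.05 = 4.006 rad/s.
f_n = ω_n/(2π) = 4.006/6.283 = 0.6376 Hz.

0.638 Hz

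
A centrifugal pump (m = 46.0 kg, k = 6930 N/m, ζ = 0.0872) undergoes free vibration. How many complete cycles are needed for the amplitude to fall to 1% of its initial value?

9 cycles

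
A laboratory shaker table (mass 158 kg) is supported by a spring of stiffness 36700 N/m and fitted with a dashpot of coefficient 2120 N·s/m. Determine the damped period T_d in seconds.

0.459 s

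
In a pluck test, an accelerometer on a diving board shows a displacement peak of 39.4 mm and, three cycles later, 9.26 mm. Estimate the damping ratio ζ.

0.0766

Logarithmic decrement δ = (1/n)·ln(x₀/x_n) = (1/3)·ln(39.4/9.26) = (1/3)·ln(4.255) = 0.4827.
ζ = δ/√(4π² + δ²) = 0.4827/√(39.48 + 0.233) = 0.4827/6.302 = 0.07660.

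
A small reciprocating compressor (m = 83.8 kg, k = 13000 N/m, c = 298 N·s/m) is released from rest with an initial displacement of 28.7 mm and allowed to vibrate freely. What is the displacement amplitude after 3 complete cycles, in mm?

ζ = c/(2√(km)) = 298/(2√(13000 × 83.8)) = 298/2087 = 0.1428.
Logarithmic decrement δ = 2πζ/√(1 − ζ²) = 2π × 0.1428/√(1 − 0.0204) = 0.9062.
After n cycles, x_n/x₀ = e^(−nδ), so x_3 = 28.7 × e^(−3 × 0.9062) = 28.7 × 0.06596 = 1.893 mm.

1.89 mm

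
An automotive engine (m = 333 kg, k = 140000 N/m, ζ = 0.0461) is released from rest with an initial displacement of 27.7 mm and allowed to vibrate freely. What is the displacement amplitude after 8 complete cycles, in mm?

2.72 mm

Logarithmic decrement δ = 2πζ/√(1 − ζ²) = 2π × 0.04610/√(1 − 0.00213) = 0.2900.
After n cycles, x_n/x₀ = e^(−nδ), so x_8 = 27.7 × e^(−8 × 0.2900) = 27.7 × 0.09830 = 2.723 mm.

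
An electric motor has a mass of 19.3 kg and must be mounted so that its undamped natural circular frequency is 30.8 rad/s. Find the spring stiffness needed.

k = m·ω_n² = 19.3 × 30.80² = 19.3 × 948.6 = 18310 N/m.

18300 N/m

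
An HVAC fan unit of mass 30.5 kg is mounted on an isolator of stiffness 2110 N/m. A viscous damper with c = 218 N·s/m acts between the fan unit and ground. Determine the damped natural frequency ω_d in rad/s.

ω_n = √(k/m) = √(2110/30.5) = 8.317 rad/s.
Critical damping c_c = 2√(k·m) = 2√(2110 × 30.5) = 507.4 N·s/m, so ζ = c/c_c = 218/507.4 = 0.4297.
ω_d = ω_n√(1 − ζ²) = 8.317 × √(1 − 0.185) = 7.511 rad/s.

7.51 rad/s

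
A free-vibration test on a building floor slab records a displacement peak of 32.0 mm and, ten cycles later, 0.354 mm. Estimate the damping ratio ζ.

0.0715

Logarithmic decrement δ = (1/n)·ln(x₀/x_n) = (1/10)·ln(32.0/0.354) = (1/10)·ln(90.40) = 0.4504.
ζ = δ/√(4π² + δ²) = 0.4504/√(39.48 + 0.203) = 0.4504/6.299 = 0.07150.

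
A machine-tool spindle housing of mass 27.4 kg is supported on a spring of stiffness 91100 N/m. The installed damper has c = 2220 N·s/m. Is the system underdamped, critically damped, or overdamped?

underdamped

c_c = 2√(k·m) = 3160 N·s/m; ζ = c/c_c = 2220/3160 = 0.703.
Since ζ < 1 the system is underdamped.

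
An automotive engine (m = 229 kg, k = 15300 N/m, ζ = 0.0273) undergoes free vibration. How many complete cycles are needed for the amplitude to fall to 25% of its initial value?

Logarithmic decrement δ = 2πζ/√(1 − ζ²) = 2π × 0.02730/√(1 − 0.000745) = 0.1716.
x_n/x₀ = e^(−nδ) ≤ 0.25; take ln: n ≥ ln(1/0.25)/δ = 1.386/0.1716 = 8.079.
So 9 complete cycles are required.

9 cycles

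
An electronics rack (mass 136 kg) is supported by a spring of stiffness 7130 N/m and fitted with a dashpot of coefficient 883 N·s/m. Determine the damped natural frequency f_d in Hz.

1.03 Hz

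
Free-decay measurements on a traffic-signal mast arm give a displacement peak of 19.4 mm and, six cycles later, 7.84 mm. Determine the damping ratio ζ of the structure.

0.0240

Logarithmic decrement δ = (1/n)·ln(x₀/x_n) = (1/6)·ln(19.4/7.84) = (1/6)·ln(2.474) = 0.1510.
ζ = δ/√(4π² + δ²) = 0.1510/√(39.48 + 0.0228) = 0.1510/6.285 = 0.02403.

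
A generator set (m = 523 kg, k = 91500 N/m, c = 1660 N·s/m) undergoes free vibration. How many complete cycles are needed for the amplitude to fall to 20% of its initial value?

ζ = c/(2√(km)) = 1660/(2√(91500 × 523)) = 1660/13840 = 0.1200.
Logarithmic decrement δ = 2πζ/√(1 − ζ²) = 2π × 0.1200/√(1 − 0.0144) = 0.7594.
x_n/x₀ = e^(−nδ) ≤ 0.2; take ln: n ≥ ln(1/0.2)/δ = 1.609/0.7594 = 2.119.
So 3 complete cycles are required.

3 cycles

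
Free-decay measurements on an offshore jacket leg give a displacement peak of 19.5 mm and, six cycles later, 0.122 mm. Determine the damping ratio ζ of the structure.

0.133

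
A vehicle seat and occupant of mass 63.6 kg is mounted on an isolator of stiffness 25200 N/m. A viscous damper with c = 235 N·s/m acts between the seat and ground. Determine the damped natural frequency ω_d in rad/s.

19.8 rad/s

ω_n = √(k/m) = √(25200/63.6) = 19.91 rad/s.
Critical damping c_c = 2√(k·m) = 2√(25200 × 63.6) = 2532 N·s/m, so ζ = c/c_c = 235/2532 = 0.09281.
ω_d = ω_n√(1 − ζ²) = 19.91 × √(1 − 0.00861) = 19.82 rad/s.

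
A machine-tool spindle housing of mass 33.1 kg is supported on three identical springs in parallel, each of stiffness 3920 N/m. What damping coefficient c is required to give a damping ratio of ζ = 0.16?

Parallel springs add: k_eq = 3 × 3920 = 11760 N/m.
c_c = 2√(k_eq·m) = 2√(11760 × 33.1) = 1248 N·s/m.
c = ζ·c_c = 0.16 × 1248 = 199.6 N·s/m.

200 N·s/m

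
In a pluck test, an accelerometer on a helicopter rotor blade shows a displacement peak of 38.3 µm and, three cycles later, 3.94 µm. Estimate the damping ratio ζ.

0.120

Logarithmic decrement δ = (1/n)·ln(x₀/x_n) = (1/3)·ln(38.3/3.94) = (1/3)·ln(9.721) = 0.7581.
ζ = δ/√(4π² + δ²) = 0.7581/√(39.48 + 0.575) = 0.7581/6.329 = 0.1198.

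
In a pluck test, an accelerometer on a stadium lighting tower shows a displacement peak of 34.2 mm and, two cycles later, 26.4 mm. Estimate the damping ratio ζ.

0.0206

Logarithmic decrement δ = (1/n)·ln(x₀/x_n) = (1/2)·ln(34.2/26.4) = (1/2)·ln(1.295) = 0.1294.
ζ = δ/√(4π² + δ²) = 0.1294/√(39.48 + 0.0168) = 0.1294/6.285 = 0.02060.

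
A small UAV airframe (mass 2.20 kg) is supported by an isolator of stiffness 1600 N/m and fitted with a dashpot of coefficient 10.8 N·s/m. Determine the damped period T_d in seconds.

ω_n = √(k/m) = √(1600/2.20) = 26.97 rad/s.
Critical damping c_c = 2√(k·m) = 2√(1600 × 2.20) = 118.7 N·s/m, so ζ = c/c_c = 10.8/118.7 = 0.09102.
ω_d = ω_n√(1 − ζ²) = 26.97 × √(1 − 0.00828) = 26.86 rad/s.
T_d = 2π/ω_d = 0.2340 s.

0.234 s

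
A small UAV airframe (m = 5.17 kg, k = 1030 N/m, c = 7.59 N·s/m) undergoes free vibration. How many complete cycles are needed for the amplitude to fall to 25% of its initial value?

ζ = c/(2√(km)) = 7.59/(2√(1030 × 5.17)) = 7.59/145.9 = 0.05201.
Logarithmic decrement δ = 2πζ/√(1 − ζ²) = 2π × 0.05201/√(1 − 0.00270) = 0.3272.
x_n/x₀ = e^(−nδ) ≤ 0.25; take ln: n ≥ ln(1/0.25)/δ = 1.386/0.3272 = 4.237.
So 5 complete cycles are required.

5 cycles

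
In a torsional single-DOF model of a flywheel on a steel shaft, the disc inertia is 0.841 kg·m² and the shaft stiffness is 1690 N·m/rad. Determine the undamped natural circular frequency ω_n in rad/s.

44.8 rad/s

ω_n = √(k_t/J) = √(1690/0.841) = √2010 = 44.83 rad/s.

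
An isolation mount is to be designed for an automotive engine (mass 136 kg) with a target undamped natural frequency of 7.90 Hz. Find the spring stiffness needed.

335000 N/m

ω_n = 2πf_n = 2π × 7.90 = 49.64 rad/s.
k = m·ω_n² = 136 × 49.64² = 136 × 2464 = 335100 N/m.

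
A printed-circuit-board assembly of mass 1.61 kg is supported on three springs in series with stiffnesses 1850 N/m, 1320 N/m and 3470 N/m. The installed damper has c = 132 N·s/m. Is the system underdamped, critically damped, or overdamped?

overdamped

Series springs: 1/k_eq = 1/1850 + 1/1320 + 1/3470 = 0.001586, so k_eq = 630.4 N/m.
c_c = 2√(k_eq·m) = 63.72 N·s/m; ζ = c/c_c = 132/63.72 = 2.07.
Since ζ > 1 the system is overdamped.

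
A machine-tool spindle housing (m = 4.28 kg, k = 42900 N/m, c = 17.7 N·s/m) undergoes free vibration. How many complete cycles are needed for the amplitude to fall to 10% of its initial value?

18 cycles

ζ = c/(2√(km)) = 17.7/(2√(42900 × 4.28)) = 17.7/857.0 = 0.02065.
Logarithmic decrement δ = 2πζ/√(1 − ζ²) = 2π × 0.02065/√(1 − 0.000427) = 0.1298.
x_n/x₀ = e^(−nδ) ≤ 0.1; take ln: n ≥ ln(1/0.1)/δ = 2.303/0.1298 = 17.74.
So 18 complete cycles are required.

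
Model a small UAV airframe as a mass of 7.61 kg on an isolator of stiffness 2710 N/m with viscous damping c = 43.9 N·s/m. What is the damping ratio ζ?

0.153

ω_n = √(k/m) = √(2710/7.61) = 18.87 rad/s.
Critical damping c_c = 2√(k·m) = 2√(2710 × 7.61) = 287.2 N·s/m, so ζ = c/c_c = 43.9/287.2 = 0.1528.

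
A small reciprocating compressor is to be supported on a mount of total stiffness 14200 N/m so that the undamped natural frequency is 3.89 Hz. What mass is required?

23.8 kg

ω_n = 2πf_n = 2π × 3.89 = 24.44 rad/s.
m = k/ω_n² = 14200/24.44² = 14200/597.4 = 23.77 kg.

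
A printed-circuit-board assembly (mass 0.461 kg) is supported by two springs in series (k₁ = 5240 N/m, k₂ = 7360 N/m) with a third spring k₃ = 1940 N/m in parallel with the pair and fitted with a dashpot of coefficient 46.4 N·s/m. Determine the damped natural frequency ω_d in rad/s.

Series pair: k_s = k₁k₂/(k₁+k₂) = (5240)(7360)/(5240 + 7360) = 3061 N/m. In parallel with k₃: k_eq = 3061 + 1940 = 5001 N/m.
ω_n = √(k_eq/m) = √(5001/0.461) = 104.2 rad/s.
Critical damping c_c = 2√(k_eq·m) = 2√(5001 × 0.461) = 96.03 N·s/m, so ζ = c/c_c = 46.4/96.03 = 0.4832.
ω_d = ω_n√(1 − ζ²) = 104.2 × √(1 − 0.233) = 91.19 rad/s.

91.2 rad/s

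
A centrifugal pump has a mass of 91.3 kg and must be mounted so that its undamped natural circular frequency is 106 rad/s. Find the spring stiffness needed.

1030000 N/m

k = m·ω_n² = 91.3 × 106.0² = 91.3 × 11240 = 1026000 N/m.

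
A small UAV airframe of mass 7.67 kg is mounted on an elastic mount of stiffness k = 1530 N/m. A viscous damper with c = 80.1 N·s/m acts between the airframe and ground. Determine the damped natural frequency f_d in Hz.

2.09 Hz

ω_n = √(k/m) = √(1530/7.67) = 14.12 rad/s.
Critical damping c_c = 2√(k·m) = 2√(1530 × 7.67) = 216.7 N·s/m, so ζ = c/c_c = 80.1/216.7 = 0.3697.
ω_d = ω_n√(1 − ζ²) = 14.12 × √(1 − 0.137) = 13.12 rad/s.
f_d = ω_d/(2π) = 2.089 Hz.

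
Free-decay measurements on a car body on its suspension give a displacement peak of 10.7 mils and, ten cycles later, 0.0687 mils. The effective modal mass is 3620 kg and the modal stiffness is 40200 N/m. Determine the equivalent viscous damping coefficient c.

1930 N·s/m

Logarithmic decrement δ = (1/n)·ln(x₀/x_n) = (1/10)·ln(10.7/0.0687) = (1/10)·ln(155.7) = 0.5048.
ζ = δ/√(4π² + δ²) = 0.5048/√(39.48 + 0.255) = 0.5048/6.303 = 0.08009.
c = ζ · 2√(km) = 0.08009 × 2√(40200 × 3620) = 0.08009 × 24130 = 1932 N·s/m.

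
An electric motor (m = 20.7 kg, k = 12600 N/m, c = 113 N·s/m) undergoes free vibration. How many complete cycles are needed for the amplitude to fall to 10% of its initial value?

4 cycles

ζ = c/(2√(km)) = 113/(2√(12600 × 20.7)) = 113/1021 = 0.1106.
Logarithmic decrement δ = 2πζ/√(1 − ζ²) = 2π × 0.1106/√(1 − 0.0122) = 0.6994.
x_n/x₀ = e^(−nδ) ≤ 0.1; take ln: n ≥ ln(1/0.1)/δ = 2.303/0.6994 = 3.292.
So 4 complete cycles are required.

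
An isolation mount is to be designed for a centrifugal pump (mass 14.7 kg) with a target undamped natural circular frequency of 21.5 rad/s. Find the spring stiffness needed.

k = m·ω_n² = 14.7 × 21.50² = 14.7 × 462.2 = 6795 N/m.

6800 N/m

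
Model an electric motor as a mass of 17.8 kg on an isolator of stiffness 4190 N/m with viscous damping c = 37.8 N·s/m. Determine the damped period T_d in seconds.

0.411 s

ω_n = √(k/m) = √(4190/17.8) = 15.34 rad/s.
Critical damping c_c = 2√(k·m) = 2√(4190 × 17.8) = 546.2 N·s/m, so ζ = c/c_c = 37.8/546.2 = 0.06921.
ω_d = ω_n√(1 − ζ²) = 15.34 × √(1 − 0.00479) = 15.31 rad/s.
T_d = 2π/ω_d = 0.4105 s.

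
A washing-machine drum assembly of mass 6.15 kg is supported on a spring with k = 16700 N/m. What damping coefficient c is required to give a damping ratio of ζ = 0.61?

c_c = 2√(k·m) = 2√(16700 × 6.15) = 641.0 N·s/m.
c = ζ·c_c = 0.61 × 641.0 = 391.0 N·s/m.

391 N·s/m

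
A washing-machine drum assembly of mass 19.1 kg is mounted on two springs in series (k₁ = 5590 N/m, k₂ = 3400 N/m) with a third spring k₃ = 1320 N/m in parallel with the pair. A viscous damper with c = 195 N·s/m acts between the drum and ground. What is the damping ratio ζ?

0.381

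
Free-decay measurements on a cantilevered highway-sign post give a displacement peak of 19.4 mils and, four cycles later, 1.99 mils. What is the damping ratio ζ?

Logarithmic decrement δ = (1/n)·ln(x₀/x_n) = (1/4)·ln(19.4/1.99) = (1/4)·ln(9.749) = 0.5693.
ζ = δ/√(4π² + δ²) = 0.5693/√(39.48 + 0.324) = 0.5693/6.309 = 0.09023.

0.0902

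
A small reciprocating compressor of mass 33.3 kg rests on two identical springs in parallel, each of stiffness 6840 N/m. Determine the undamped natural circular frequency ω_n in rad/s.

Parallel springs add: k_eq = 2 × 6840 = 13680 N/m.
ω_n = √(k_eq/m) = √(13680/33.3) = √410.8 = 20.27 rad/s.

20.3 rad/s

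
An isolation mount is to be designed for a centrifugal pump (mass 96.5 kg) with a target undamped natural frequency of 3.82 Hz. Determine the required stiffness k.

ω_n = 2πf_n = 2π × 3.82 = 24.00 rad/s.
k = m·ω_n² = 96.5 × 24.00² = 96.5 × 576.1 = 55590 N/m.

55600 N/m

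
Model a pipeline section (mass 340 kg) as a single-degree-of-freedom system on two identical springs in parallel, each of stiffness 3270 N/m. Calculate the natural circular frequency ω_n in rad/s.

Parallel springs add: k_eq = 2 × 3270 = 6540 N/m.
ω_n = √(k_eq/m) = √(6540/340) = √19.24 = 4.386 rad/s.

4.39 rad/s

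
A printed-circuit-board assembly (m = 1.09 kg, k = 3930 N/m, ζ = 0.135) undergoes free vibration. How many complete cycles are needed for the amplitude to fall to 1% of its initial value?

6 cycles

Logarithmic decrement δ = 2πζ/√(1 − ζ²) = 2π × 0.1350/√(1 − 0.0182) = 0.8561.
x_n/x₀ = e^(−nδ) ≤ 0.01; take ln: n ≥ ln(1/0.01)/δ = 4.605/0.8561 = 5.379.
So 6 complete cycles are required.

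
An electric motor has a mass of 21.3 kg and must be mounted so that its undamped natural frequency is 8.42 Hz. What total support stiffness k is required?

59600 N/m

ω_n = 2πf_n = 2π × 8.42 = 52.90 rad/s.
k = m·ω_n² = 21.3 × 52.90² = 21.3 × 2799 = 59620 N/m.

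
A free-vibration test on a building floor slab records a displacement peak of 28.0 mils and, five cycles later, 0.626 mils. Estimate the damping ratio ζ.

Logarithmic decrement δ = (1/n)·ln(x₀/x_n) = (1/5)·ln(28.0/0.626) = (1/5)·ln(44.73) = 0.7601.
ζ = δ/√(4π² + δ²) = 0.7601/√(39.48 + 0.578) = 0.7601/6.329 = 0.1201.

0.120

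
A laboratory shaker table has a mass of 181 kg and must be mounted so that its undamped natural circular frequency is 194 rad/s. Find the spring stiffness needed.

k = m·ω_n² = 181 × 194.0² = 181 × 37640 = 6812000 N/m.

6810000 N/m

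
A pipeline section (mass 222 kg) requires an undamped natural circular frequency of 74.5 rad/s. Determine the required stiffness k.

k = m·ω_n² = 222 × 74.50² = 222 × 5550 = 1232000 N/m.

1230000 N/m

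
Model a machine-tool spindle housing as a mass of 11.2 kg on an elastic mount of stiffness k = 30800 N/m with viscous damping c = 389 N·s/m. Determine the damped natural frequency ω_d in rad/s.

ω_n = √(k/m) = √(30800/11.2) = 52.44 rad/s.
Critical damping c_c = 2√(k·m) = 2√(30800 × 11.2) = 1175 N·s/m, so ζ = c/c_c = 389/1175 = 0.3312.
ω_d = ω_n√(1 − ζ²) = 52.44 × √(1 − 0.110) = 49.48 rad/s.

49.5 rad/s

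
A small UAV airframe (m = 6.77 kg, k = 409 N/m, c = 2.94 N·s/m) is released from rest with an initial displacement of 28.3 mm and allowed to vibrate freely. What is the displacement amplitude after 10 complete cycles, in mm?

4.89 mm

ζ = c/(2√(km)) = 2.94/(2√(409 × 6.77)) = 2.94/105.2 = 0.02794.
Logarithmic decrement δ = 2πζ/√(1 − ζ²) = 2π × 0.02794/√(1 − 0.000780) = 0.1756.
After n cycles, x_n/x₀ = e^(−nδ), so x_10 = 28.3 × e^(−10 × 0.1756) = 28.3 × 0.1727 = 4.889 mm.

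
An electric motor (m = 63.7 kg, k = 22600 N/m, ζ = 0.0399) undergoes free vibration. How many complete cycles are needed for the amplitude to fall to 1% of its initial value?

Logarithmic decrement δ = 2πζ/√(1 − ζ²) = 2π × 0.03990/√(1 − 0.00159) = 0.2509.
x_n/x₀ = e^(−nδ) ≤ 0.01; take ln: n ≥ ln(1/0.01)/δ = 4.605/0.2509 = 18.35.
So 19 complete cycles are required.

19 cycles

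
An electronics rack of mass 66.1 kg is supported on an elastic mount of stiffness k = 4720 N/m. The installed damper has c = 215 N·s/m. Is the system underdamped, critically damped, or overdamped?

underdamped

c_c = 2√(k·m) = 1117 N·s/m; ζ = c/c_c = 215/1117 = 0.192.
Since ζ < 1 the system is underdamped.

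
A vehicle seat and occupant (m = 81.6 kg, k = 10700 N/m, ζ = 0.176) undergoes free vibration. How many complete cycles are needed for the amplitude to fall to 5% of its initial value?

3 cycles

Logarithmic decrement δ = 2πζ/√(1 − ζ²) = 2π × 0.1760/√(1 − 0.0310) = 1.123.
x_n/x₀ = e^(−nδ) ≤ 0.05; take ln: n ≥ ln(1/0.05)/δ = 2.996/1.123 = 2.667.
So 3 complete cycles are required.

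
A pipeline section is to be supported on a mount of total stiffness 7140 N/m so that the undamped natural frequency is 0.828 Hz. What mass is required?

264 kg

ω_n = 2πf_n = 2π × 0.828 = 5.202 rad/s.
m = k/ω_n² = 7140/5.202² = 7140/27.07 = 263.8 kg.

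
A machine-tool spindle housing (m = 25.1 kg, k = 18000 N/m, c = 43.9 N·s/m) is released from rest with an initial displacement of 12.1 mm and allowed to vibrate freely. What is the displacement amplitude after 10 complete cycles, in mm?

ζ = c/(2√(km)) = 43.9/(2√(18000 × 25.1)) = 43.9/1344 = 0.03266.
Logarithmic decrement δ = 2πζ/√(1 − ζ²) = 2π × 0.03266/√(1 − 0.00107) = 0.2053.
After n cycles, x_n/x₀ = e^(−nδ), so x_10 = 12.1 × e^(−10 × 0.2053) = 12.1 × 0.1284 = 1.553 mm.

1.55 mm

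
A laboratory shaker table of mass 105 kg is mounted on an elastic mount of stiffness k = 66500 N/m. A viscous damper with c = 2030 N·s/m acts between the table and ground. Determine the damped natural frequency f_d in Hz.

3.70 Hz

ω_n = √(k/m) = √(66500/105) = 25.17 rad/s.
Critical damping c_c = 2√(k·m) = 2√(66500 × 105) = 5285 N·s/m, so ζ = c/c_c = 2030/5285 = 0.3841.
ω_d = ω_n√(1 − ζ²) = 25.17 × √(1 − 0.148) = 23.24 rad/s.
f_d = ω_d/(2π) = 3.698 Hz.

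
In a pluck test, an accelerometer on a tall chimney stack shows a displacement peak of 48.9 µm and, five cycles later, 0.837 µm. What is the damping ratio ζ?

Logarithmic decrement δ = (1/n)·ln(x₀/x_n) = (1/5)·ln(48.9/0.837) = (1/5)·ln(58.42) = 0.8135.
ζ = δ/√(4π² + δ²) = 0.8135/√(39.48 + 0.662) = 0.8135/6.336 = 0.1284.

0.128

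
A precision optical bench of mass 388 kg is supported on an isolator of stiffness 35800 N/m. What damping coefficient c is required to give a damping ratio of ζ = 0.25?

c_c = 2√(k·m) = 2√(35800 × 388) = 7454 N·s/m.
c = ζ·c_c = 0.25 × 7454 = 1863 N·s/m.

1860 N·s/m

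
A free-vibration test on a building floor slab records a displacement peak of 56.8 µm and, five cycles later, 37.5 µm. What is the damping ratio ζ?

0.0132

Logarithmic decrement δ = (1/n)·ln(x₀/x_n) = (1/5)·ln(56.8/37.5) = (1/5)·ln(1.515) = 0.08304.
ζ = δ/√(4π² + δ²) = 0.08304/√(39.48 + 0.00690) = 0.08304/6.284 = 0.01321.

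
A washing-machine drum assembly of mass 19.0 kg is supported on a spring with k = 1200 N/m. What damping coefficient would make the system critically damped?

302 N·s/m

c_c = 2√(k·m) = 2√(1200 × 19.0) = 2 × 151.0 = 302.0 N·s/m.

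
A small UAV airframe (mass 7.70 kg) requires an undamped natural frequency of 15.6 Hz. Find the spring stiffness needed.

74000 N/m

ω_n = 2πf_n = 2π × 15.6 = 98.02 rad/s.
k = m·ω_n² = 7.70 × 98.02² = 7.70 × 9607 = 73980 N/m.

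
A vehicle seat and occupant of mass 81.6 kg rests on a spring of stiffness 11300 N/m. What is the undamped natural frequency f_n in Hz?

ω_n = √(k/m) = √(11300/81.6) = √138.5 = 11.77 rad/s.
f_n = ω_n/(2π) = 11.77/6.283 = 1.873 Hz.

1.87 Hz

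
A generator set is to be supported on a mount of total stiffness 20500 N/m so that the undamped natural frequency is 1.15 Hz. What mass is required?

393 kg

ω_n = 2πf_n = 2π × 1.15 = 7.226 rad/s.
m = k/ω_n² = 20500/7.226² = 20500/52.21 = 392.6 kg.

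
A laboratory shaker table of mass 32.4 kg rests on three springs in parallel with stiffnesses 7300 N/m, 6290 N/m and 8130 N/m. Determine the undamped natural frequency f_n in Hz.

4.12 Hz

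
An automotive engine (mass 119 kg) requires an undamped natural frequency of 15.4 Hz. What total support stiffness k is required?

ω_n = 2πf_n = 2π × 15.4 = 96.76 rad/s.
k = m·ω_n² = 119 × 96.76² = 119 × 9363 = 1114000 N/m.

1110000 N/m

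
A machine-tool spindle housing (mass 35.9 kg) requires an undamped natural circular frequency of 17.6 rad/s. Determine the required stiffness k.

11100 N/m

k = m·ω_n² = 35.9 × 17.60² = 35.9 × 309.8 = 11120 N/m.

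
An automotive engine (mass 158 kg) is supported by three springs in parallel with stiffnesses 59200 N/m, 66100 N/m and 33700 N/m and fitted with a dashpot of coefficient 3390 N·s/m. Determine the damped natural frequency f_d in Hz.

Parallel springs add: k_eq = 59200 + 66100 + 33700 = 159000 N/m.
ω_n = √(k_eq/m) = √(159000/158) = 31.72 rad/s.
Critical damping c_c = 2√(k_eq·m) = 2√(159000 × 158) = 10020 N·s/m, so ζ = c/c_c = 3390/10020 = 0.3382.
ω_d = ω_n√(1 − ζ²) = 31.72 × √(1 − 0.114) = 29.85 rad/s.
f_d = ω_d/(2π) = 4.751 Hz.

4.75 Hz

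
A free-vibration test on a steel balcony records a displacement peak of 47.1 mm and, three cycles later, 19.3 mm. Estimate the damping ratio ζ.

0.0473

Logarithmic decrement δ = (1/n)·ln(x₀/x_n) = (1/3)·ln(47.1/19.3) = (1/3)·ln(2.440) = 0.2974.
ζ = δ/√(4π² + δ²) = 0.2974/√(39.48 + 0.0884) = 0.2974/6.290 = 0.04728.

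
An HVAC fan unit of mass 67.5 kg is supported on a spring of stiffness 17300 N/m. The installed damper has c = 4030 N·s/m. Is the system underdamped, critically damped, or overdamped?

overdamped

c_c = 2√(k·m) = 2161 N·s/m; ζ = c/c_c = 4030/2161 = 1.86.
Since ζ > 1 the system is overdamped.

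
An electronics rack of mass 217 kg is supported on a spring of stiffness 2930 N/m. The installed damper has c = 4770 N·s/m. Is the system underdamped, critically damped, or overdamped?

c_c = 2√(k·m) = 1595 N·s/m; ζ = c/c_c = 4770/1595 = 2.99.
Since ζ > 1 the system is overdamped.

overdamped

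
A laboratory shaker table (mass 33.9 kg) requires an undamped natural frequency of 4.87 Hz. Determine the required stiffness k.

31700 N/m

ω_n = 2πf_n = 2π × 4.87 = 30.60 rad/s.
k = m·ω_n² = 33.9 × 30.60² = 33.9 × 936.3 = 31740 N/m.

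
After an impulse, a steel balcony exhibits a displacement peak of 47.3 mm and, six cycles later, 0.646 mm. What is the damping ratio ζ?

Logarithmic decrement δ = (1/n)·ln(x₀/x_n) = (1/6)·ln(47.3/0.646) = (1/6)·ln(73.22) = 0.7156.
ζ = δ/√(4π² + δ²) = 0.7156/√(39.48 + 0.512) = 0.7156/6.324 = 0.1132.

0.113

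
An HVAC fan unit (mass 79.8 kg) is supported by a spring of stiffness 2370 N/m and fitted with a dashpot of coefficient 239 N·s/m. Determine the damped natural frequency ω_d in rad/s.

5.24 rad/s

ω_n = √(k/m) = √(2370/79.8) = 5.450 rad/s.
Critical damping c_c = 2√(k·m) = 2√(2370 × 79.8) = 869.8 N·s/m, so ζ = c/c_c = 239/869.8 = 0.2748.
ω_d = ω_n√(1 − ζ²) = 5.450 × √(1 − 0.0755) = 5.240 rad/s.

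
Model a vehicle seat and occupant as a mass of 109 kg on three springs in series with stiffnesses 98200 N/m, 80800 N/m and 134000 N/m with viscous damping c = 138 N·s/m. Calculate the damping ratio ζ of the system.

Series springs: 1/k_eq = 1/98200 + 1/80800 + 1/134000 = 3.002×10^-5, so k_eq = 33310 N/m.
ω_n = √(k_eq/m) = √(33310/109) = 17.48 rad/s.
Critical damping c_c = 2√(k_eq·m) = 2√(33310 × 109) = 3811 N·s/m, so ζ = c/c_c = 138/3811 = 0.03621.

0.0362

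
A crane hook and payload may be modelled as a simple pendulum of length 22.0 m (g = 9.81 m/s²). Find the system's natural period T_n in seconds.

For a simple pendulum ω_n = √(g/L) = √(9.81/22.0) = √0.4459 = 0.6678 rad/s.
T_n = 2π/ω_n = 6.283/0.6678 = 9.409 s.

9.41 s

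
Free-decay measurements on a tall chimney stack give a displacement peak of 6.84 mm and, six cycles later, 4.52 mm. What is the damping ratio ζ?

0.0110

Logarithmic decrement δ = (1/n)·ln(x₀/x_n) = (1/6)·ln(6.84/4.52) = (1/6)·ln(1.513) = 0.06905.
ζ = δ/√(4π² + δ²) = 0.06905/√(39.48 + 0.00477) = 0.06905/6.284 = 0.01099.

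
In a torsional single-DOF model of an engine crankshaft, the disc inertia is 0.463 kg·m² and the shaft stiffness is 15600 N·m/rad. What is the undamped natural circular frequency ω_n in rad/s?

184 rad/s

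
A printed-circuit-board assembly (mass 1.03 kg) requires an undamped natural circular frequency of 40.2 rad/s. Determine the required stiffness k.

k = m·ω_n² = 1.03 × 40.20² = 1.03 × 1616 = 1665 N/m.

1660 N/m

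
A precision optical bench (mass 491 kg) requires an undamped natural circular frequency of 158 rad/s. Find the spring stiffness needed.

k = m·ω_n² = 491 × 158.0² = 491 × 24960 = 12260000 N/m.

12300000 N/m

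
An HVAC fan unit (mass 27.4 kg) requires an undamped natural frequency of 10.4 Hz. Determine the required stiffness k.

ω_n = 2πf_n = 2π × 10.4 = 65.35 rad/s.
k = m·ω_n² = 27.4 × 65.35² = 27.4 × 4270 = 117000 N/m.

117000 N/m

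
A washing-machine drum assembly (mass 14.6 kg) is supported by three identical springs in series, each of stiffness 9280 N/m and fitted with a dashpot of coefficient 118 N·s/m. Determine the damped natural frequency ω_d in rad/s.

Series springs: 1/k_eq = 3/9280, so k_eq = 9280/3 = 3093 N/m.
ω_n = √(k_eq/m) = √(3093/14.6) = 14.56 rad/s.
Critical damping c_c = 2√(k_eq·m) = 2√(3093 × 14.6) = 425.0 N·s/m, so ζ = c/c_c = 118/425.0 = 0.2776.
ω_d = ω_n√(1 − ζ²) = 14.56 × √(1 − 0.0771) = 13.98 rad/s.

14.0 rad/s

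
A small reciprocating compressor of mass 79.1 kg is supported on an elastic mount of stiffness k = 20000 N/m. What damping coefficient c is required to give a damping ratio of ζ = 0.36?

906 N·s/m

c_c = 2√(k·m) = 2√(20000 × 79.1) = 2516 N·s/m.
c = ζ·c_c = 0.36 × 2516 = 905.6 N·s/m.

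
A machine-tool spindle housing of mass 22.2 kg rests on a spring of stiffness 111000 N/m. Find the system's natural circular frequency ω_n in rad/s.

ω_n = √(k/m) = √(111000/22.2) = √5000 = 70.71 rad/s.

70.7 rad/s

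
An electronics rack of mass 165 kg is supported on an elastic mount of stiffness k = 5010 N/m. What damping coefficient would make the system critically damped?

c_c = 2√(k·m) = 2√(5010 × 165) = 2 × 909.2 = 1818 N·s/m.

1820 N·s/m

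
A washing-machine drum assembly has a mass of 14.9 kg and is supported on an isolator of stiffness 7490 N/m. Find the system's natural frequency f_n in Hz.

ω_n = √(k/m) = √(7490/14.9) = √502.7 = 22.42 rad/s.
f_n = ω_n/(2π) = 22.42/6.283 = 3.568 Hz.

3.57 Hz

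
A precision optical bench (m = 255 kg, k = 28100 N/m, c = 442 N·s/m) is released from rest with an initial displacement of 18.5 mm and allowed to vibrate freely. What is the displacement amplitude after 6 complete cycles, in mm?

ζ = c/(2√(km)) = 442/(2√(28100 × 255)) = 442/5354 = 0.08256.
Logarithmic decrement δ = 2πζ/√(1 − ζ²) = 2π × 0.08256/√(1 − 0.00682) = 0.5205.
After n cycles, x_n/x₀ = e^(−nδ), so x_6 = 18.5 × e^(−6 × 0.5205) = 18.5 × 0.04402 = 0.8144 mm.

0.814 mm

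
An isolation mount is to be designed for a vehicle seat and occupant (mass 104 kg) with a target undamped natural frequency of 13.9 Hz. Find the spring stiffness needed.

793000 N/m

ω_n = 2πf_n = 2π × 13.9 = 87.34 rad/s.
k = m·ω_n² = 104 × 87.34² = 104 × 7628 = 793300 N/m.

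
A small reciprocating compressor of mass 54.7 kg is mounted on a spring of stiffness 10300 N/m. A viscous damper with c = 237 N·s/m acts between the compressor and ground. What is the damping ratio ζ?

0.158

ω_n = √(k/m) = √(10300/54.7) = 13.72 rad/s.
Critical damping c_c = 2√(k·m) = 2√(10300 × 54.7) = 1501 N·s/m, so ζ = c/c_c = 237/1501 = 0.1579.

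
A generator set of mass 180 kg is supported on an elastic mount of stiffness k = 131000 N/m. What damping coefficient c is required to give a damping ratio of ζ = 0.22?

2140 N·s/m

c_c = 2√(k·m) = 2√(131000 × 180) = 9712 N·s/m.
c = ζ·c_c = 0.22 × 9712 = 2137 N·s/m.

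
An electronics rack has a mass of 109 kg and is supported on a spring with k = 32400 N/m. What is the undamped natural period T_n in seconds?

0.364 s

ω_n = √(k/m) = √(32400/109) = √297.2 = 17.24 rad/s.
T_n = 2π/ω_n = 6.283/17.24 = 0.3644 s.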